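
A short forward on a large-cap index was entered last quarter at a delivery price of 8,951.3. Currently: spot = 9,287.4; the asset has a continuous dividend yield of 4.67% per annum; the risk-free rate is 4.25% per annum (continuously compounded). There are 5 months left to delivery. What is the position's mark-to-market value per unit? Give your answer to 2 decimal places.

-314.25

Current fair forward for the remaining 5 months: F = S·e^((r − q)·T), (r − q) = 0.0425 − 0.0467 = -0.0042
F = 9287.4 · e^(-0.0042 × 5/12) = 9287.4 × 0.99825153 = 9271.1613
Value of long forward = (F − K)·e^(−rT) = (9271.1613 − 8951.3) · e^(−0.0425·5/12)
= 319.8613 × 0.98244754 = 314.25
Short position value = −(long value) = -314.25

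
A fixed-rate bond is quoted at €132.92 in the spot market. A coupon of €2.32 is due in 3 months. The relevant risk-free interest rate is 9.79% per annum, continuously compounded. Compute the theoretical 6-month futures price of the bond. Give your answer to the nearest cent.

PV(coupons) I = 2.32·e^(−0.0979·3/12)
I = 2.2639
F = (S − I)·e^(rT) = (132.92 − 2.2639) · e^(0.0979·6/12)
= 130.6561 · e^0.048950 = 130.6561 × 1.050168 = €137.21

€137.21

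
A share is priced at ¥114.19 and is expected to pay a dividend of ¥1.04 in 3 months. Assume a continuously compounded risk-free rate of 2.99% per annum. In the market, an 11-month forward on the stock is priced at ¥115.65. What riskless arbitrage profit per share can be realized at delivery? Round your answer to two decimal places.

¥0.65 per share

PV(dividends) I = 1.04·e^(−0.0299·3/12) = 1.0323
Fair forward F* = (S − I)·e^(rT) = (114.19 − 1.0323)·e^0.027408 = 113.1577 × 1.027787 = 116.3020
Market ¥115.65 < fair 116.3020: forward underpriced → reverse cash-and-carry (short the stock, invest proceeds at r, pay the dividends, go long the forward).
Profit at T = |F_mkt − F*| = |115.65 − 116.3020| = ¥0.65 per share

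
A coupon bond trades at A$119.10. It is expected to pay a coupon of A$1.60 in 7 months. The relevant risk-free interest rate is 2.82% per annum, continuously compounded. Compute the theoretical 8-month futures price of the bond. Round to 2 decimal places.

A$119.76

PV(coupons) I = 1.60·e^(−0.0282·7/12)
I = 1.5739
F = (S − I)·e^(rT) = (119.10 − 1.5739) · e^(0.0282·8/12)
= 117.5261 · e^0.018800 = 117.5261 × 1.018978 = A$119.76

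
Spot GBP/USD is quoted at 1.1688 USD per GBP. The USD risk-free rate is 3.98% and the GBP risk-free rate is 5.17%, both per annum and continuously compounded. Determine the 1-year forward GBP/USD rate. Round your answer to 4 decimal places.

1.1550

F = S·e^((r_USD − r_GBP)T) = 1.1688 · e^((0.0398 − 0.0517) × 1)
= 1.1688 · e^-0.011900 = 1.1688 × 0.988171
F = 1.1550 USD per GBP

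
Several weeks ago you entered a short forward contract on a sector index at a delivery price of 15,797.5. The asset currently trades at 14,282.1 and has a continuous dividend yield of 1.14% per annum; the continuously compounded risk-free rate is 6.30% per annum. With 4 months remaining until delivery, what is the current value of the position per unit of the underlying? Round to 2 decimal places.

1241.28

Current fair forward for the remaining 4 months: F = S·e^((r − q)·T), (r − q) = 0.0630 − 0.0114 = 0.0516
F = 14282.1 · e^(0.0516 × 4/12) = 14282.1 × 1.01734877 = 14529.8769
Value of long forward = (F − K)·e^(−rT) = (14529.8769 − 15797.5) · e^(−0.0630·4/12)
= -1267.6231 × 0.97921896 = -1241.28
Short position value = −(long value) = 1241.28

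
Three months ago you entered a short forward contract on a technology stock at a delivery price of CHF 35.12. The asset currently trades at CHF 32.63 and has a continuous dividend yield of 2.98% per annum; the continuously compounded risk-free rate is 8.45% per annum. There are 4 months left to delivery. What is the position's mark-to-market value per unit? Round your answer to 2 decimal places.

Current fair forward for the remaining 4 months: F = S·e^((r − q)·T), (r − q) = 0.0845 − 0.0298 = 0.0547
F = 32.63 · e^(0.0547 × 4/12) = 32.63 × 1.018401 = 33.2304
Value of long forward = (F − K)·e^(−rT) = (33.2304 − 35.12) · e^(−0.0845·4/12)
= -1.8896 × 0.972226 = -1.84
Short position value = −(long value) = CHF 1.84

CHF 1.84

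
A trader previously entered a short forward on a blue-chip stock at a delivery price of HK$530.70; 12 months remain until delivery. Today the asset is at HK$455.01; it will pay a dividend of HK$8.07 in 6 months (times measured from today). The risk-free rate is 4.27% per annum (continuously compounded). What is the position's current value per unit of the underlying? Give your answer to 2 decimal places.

HK$61.41

PV(remaining dividends) I = 8.07·e^(−0.0427·6/12) = 7.8995
Current forward F = (S − I)·e^(rT) = (455.01 − 7.8995)·e^(0.0427·12/12) = 447.1105 × 1.043625 = 466.6157
Value (long) = (F − K)·e^(−rT) = (466.6157 − 530.70) × 0.958199 = -61.4055
Short position value = −(long value) = HK$61.41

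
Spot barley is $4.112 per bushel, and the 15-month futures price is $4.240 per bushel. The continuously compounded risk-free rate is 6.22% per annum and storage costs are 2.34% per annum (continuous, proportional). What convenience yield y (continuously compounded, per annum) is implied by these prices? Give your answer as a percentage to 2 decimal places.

6.11%

F = S·e^((r+u−y)T) ⇒ (r+u−y) = ln(F/S)/T
ln(4.240/4.112) = 0.030654; /T ⇒ 0.024523
y = r + u − ln(F/S)/T = 0.0622 + 0.0234 − 0.024523 = 0.061077
y = 6.11%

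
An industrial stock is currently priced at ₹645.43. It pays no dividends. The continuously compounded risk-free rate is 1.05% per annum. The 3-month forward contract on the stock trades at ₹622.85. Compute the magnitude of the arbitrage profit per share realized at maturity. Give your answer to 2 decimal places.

Fair forward: F* = S·e^(carry·T), with carry = r = 0.0105
F* = 645.43 · e^(0.0105 × 3/12) = 645.43 · e^0.002625 = 645.43 × 1.002628 = ₹647.1262
Market ₹622.85 < fair ₹647.1262: forward underpriced → reverse cash-and-carry (short spot, go long the forward).
At maturity, profit = |F_mkt − F*| = |622.85 − 647.1262| = ₹24.28 per share

₹24.28 per share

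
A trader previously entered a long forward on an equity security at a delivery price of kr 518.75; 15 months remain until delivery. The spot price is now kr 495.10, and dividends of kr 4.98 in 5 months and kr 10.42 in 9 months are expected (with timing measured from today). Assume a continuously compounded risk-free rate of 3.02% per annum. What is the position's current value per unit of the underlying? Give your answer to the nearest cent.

-kr 19.54

PV(remaining dividends) I = 4.98·e^(−0.0302·5/12) + 10.42·e^(−0.0302·9/12) = 15.1044
Current forward F = (S − I)·e^(rT) = (495.10 − 15.1044)·e^(0.0302·15/12) = 479.9956 × 1.038472 = 498.4620
Value (long) = (F − K)·e^(−rT) = (498.4620 − 518.75) × 0.962954 = -19.5364
Value = -kr 19.54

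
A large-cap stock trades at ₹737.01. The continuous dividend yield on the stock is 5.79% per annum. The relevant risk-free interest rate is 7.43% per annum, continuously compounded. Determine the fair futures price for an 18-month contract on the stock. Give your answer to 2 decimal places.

₹755.37

F = S·e^((r − q)T) = 737.01 · e^((0.0743 − 0.0579) × 18/12)
= 737.01 · e^0.024600 = 737.01 × 1.024905
F = ₹755.37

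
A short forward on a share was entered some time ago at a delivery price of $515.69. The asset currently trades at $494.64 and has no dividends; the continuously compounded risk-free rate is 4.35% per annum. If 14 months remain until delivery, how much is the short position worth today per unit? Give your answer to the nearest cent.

-$4.47

Current fair forward for the remaining 14 months: F = S·e^(r·T), r = 0.0435
F = 494.64 · e^(0.0435 × 14/12) = 494.64 × 1.052060 = 520.3910
Value of long forward = (F − K)·e^(−rT) = (520.3910 − 515.69) · e^(−0.0435·14/12)
= 4.7010 × 0.950516 = 4.47
Short position value = −(long value) = -$4.47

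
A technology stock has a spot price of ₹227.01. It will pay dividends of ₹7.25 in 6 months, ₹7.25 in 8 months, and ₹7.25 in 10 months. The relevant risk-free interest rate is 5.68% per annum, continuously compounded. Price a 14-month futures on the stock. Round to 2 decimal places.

PV(dividends) I = 7.25·e^(−0.0568·6/12) + 7.25·e^(−0.0568·8/12) + 7.25·e^(−0.0568·10/12)
I = 7.0470 + 6.9806 + 6.9148 = 20.9424
F = (S − I)·e^(rT) = (227.01 − 20.9424) · e^(0.0568·14/12)
= 206.0676 · e^0.066267 = 206.0676 × 1.068512 = ₹220.19

₹220.19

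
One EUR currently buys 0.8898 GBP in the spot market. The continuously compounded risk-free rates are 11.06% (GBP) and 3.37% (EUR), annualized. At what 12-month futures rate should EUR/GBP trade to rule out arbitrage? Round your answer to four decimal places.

F = S·e^((r_GBP − r_EUR)T) = 0.8898 · e^((0.1106 − 0.0337) × 12/12)
= 0.8898 · e^0.076900 = 0.8898 × 1.079934
F = 0.9609 GBP per EUR

0.9609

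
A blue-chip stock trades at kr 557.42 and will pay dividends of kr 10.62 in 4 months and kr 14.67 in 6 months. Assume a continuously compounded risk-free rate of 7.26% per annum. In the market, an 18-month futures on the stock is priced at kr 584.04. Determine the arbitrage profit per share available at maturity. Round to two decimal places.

kr 10.18 per share

PV(dividends) I = 10.62·e^(−0.0726·4/12) + 14.67·e^(−0.0726·6/12) = 24.5131
Fair futures F* = (S − I)·e^(rT) = (557.42 − 24.5131)·e^0.108900 = 532.9069 × 1.115051 = 594.2184
Market kr 584.04 < fair 594.2184: forward underpriced → reverse cash-and-carry (short the stock, invest proceeds at r, pay the dividends, go long the forward).
Profit at T = |F_mkt − F*| = |584.04 − 594.2184| = kr 10.18 per share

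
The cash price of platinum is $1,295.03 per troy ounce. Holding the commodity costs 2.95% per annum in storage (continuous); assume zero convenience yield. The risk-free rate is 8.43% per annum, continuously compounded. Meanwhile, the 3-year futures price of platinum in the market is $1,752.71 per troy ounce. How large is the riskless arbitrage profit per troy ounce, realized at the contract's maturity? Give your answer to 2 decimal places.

$69.29 per troy ounce

Fair futures: F* = S·e^(carry·T), with carry = (r + u) = 0.0843 + 0.0295 = 0.1138
F* = 1295.03 · e^(0.1138 × 3) = 1295.03 · e^0.34140000 = 1295.03 × 1.40691589 = $1821.9983
Market $1752.71 < fair $1821.9983: forward underpriced → reverse cash-and-carry (short spot, go long the forward).
At maturity, profit = |F_mkt − F*| = |1752.71 − 1821.9983| = $69.29 per troy ounce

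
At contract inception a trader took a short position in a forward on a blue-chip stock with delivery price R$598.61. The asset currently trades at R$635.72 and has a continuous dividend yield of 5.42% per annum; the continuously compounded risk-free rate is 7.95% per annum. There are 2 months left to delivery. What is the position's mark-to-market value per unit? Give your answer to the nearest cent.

-R$39.27

Current fair forward for the remaining 2 months: F = S·e^((r − q)·T), (r − q) = 0.0795 − 0.0542 = 0.0253
F = 635.72 · e^(0.0253 × 2/12) = 635.72 × 1.004226 = 638.4066
Value of long forward = (F − K)·e^(−rT) = (638.4066 − 598.61) · e^(−0.0795·2/12)
= 39.7966 × 0.986837 = 39.27
Short position value = −(long value) = -R$39.27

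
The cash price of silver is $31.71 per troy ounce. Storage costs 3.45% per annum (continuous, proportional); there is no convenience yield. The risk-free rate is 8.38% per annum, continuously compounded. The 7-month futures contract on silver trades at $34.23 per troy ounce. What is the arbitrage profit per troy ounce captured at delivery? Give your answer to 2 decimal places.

$0.25 per troy ounce

Fair futures: F* = S·e^(carry·T), with carry = (r + u) = 0.0838 + 0.0345 = 0.1183
F* = 31.71 · e^(0.1183 × 7/12) = 31.71 · e^0.069008 = 31.71 × 1.071445 = $33.9755
Market $34.23 > fair $33.9755: forward overpriced → cash-and-carry (buy spot, short the forward).
At maturity, profit = |F_mkt − F*| = |34.23 − 33.9755| = $0.25 per troy ounce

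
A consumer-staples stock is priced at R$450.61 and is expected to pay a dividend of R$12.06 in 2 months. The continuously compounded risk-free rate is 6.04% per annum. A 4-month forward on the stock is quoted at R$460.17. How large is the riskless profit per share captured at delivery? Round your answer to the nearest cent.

PV(dividends) I = 12.06·e^(−0.0604·2/12) = 11.9392
Fair forward F* = (S − I)·e^(rT) = (450.61 − 11.9392)·e^0.020133 = 438.6708 × 1.020337 = 447.5920
Market R$460.17 > fair 447.5920: forward overpriced → cash-and-carry (borrow at r, buy the stock and collect the dividends, short the forward).
Profit at T = |F_mkt − F*| = |460.17 − 447.5920| = R$12.58 per share

R$12.58 per share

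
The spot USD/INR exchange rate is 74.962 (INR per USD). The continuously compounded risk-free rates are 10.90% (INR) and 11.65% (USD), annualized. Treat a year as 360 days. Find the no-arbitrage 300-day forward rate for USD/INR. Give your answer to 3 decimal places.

F = S·e^((r_INR − r_USD)T) = 74.962 · e^((0.1090 − 0.1165) × 300/360)
= 74.962 · e^-0.006250 = 74.962 × 0.993769
F = 74.495 INR per USD

74.495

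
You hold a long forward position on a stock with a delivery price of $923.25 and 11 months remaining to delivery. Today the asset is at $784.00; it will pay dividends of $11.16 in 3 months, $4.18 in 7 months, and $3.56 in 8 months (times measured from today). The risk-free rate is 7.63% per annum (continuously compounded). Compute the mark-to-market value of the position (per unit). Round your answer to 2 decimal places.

-$95.21

PV(remaining dividends) I = 11.16·e^(−0.0763·3/12) + 4.18·e^(−0.0763·7/12) + 3.56·e^(−0.0763·8/12) = 18.3306
Current forward F = (S − I)·e^(rT) = (784.00 − 18.3306)·e^(0.0763·11/12) = 765.6694 × 1.072446 = 821.1391
Value (long) = (F − K)·e^(−rT) = (821.1391 − 923.25) × 0.932448 = -95.2131
Value = -$95.21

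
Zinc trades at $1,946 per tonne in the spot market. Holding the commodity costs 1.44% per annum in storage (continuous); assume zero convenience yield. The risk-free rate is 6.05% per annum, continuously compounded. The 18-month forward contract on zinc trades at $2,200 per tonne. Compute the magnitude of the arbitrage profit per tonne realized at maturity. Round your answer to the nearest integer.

Fair forward: F* = S·e^(carry·T), with carry = (r + u) = 0.0605 + 0.0144 = 0.0749
F* = 1946 · e^(0.0749 × 18/12) = 1946 · e^0.112350 = 1946 × 1.118904 = $2177.3872
Market $2200 > fair $2177.3872: forward overpriced → cash-and-carry (buy spot, short the forward).
At maturity, profit = |F_mkt − F*| = |2200 − 2177.3872| = $23 per tonne

$23 per tonne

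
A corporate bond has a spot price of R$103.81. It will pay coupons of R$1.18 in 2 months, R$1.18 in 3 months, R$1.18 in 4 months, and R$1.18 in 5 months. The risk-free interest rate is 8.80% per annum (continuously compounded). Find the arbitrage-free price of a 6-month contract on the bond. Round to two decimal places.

PV(coupons) I = 1.18·e^(−0.0880·2/12) + 1.18·e^(−0.0880·3/12) + 1.18·e^(−0.0880·4/12) + 1.18·e^(−0.0880·5/12)
I = 1.1628 + 1.1543 + 1.1459 + 1.1375 = 4.6005
F = (S − I)·e^(rT) = (103.81 − 4.6005) · e^(0.0880·6/12)
= 99.2095 · e^0.044000 = 99.2095 × 1.044982 = R$103.67

R$103.67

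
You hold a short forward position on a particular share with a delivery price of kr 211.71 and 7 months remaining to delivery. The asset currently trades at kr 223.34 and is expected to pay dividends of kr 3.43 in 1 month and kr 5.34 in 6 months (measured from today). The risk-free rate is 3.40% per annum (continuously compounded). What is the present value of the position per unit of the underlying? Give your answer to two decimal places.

-kr 7.12

PV(remaining dividends) I = 3.43·e^(−0.0340·1/12) + 5.34·e^(−0.0340·6/12) = 8.6703
Current forward F = (S − I)·e^(rT) = (223.34 − 8.6703)·e^(0.0340·7/12) = 214.6697 × 1.020031 = 218.9697
Value (long) = (F − K)·e^(−rT) = (218.9697 − 211.71) × 0.980362 = 7.1171
Short position value = −(long value) = -kr 7.12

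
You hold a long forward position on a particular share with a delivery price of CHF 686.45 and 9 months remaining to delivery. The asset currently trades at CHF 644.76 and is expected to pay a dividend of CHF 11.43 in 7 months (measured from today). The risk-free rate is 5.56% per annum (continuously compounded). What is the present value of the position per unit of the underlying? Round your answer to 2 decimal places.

-CHF 24.72

PV(remaining dividends) I = 11.43·e^(−0.0556·7/12) = 11.0652
Current forward F = (S − I)·e^(rT) = (644.76 − 11.0652)·e^(0.0556·9/12) = 633.6948 × 1.042582 = 660.6788
Value (long) = (F − K)·e^(−rT) = (660.6788 − 686.45) × 0.959157 = -24.7186
Value = -CHF 24.72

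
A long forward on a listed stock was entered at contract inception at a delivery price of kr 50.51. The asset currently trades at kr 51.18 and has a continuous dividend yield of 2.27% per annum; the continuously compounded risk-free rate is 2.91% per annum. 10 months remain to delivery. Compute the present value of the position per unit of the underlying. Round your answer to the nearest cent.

Current fair forward for the remaining 10 months: F = S·e^((r − q)·T), (r − q) = 0.0291 − 0.0227 = 0.0064
F = 51.18 · e^(0.0064 × 10/12) = 51.18 × 1.005348 = 51.4537
Value of long forward = (F − K)·e^(−rT) = (51.4537 − 50.51) · e^(−0.0291·10/12)
= 0.9437 × 0.976042 = 0.92

kr 0.92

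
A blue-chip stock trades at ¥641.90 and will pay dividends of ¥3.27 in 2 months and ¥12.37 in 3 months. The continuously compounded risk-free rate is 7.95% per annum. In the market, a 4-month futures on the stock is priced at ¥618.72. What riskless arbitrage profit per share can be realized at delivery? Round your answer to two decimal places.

PV(dividends) I = 3.27·e^(−0.0795·2/12) + 12.37·e^(−0.0795·3/12) = 15.3535
Fair futures F* = (S − I)·e^(rT) = (641.90 − 15.3535)·e^0.026500 = 626.5465 × 1.026854 = 643.3718
Market ¥618.72 < fair 643.3718: forward underpriced → reverse cash-and-carry (short the stock, invest proceeds at r, pay the dividends, go long the forward).
Profit at T = |F_mkt − F*| = |618.72 − 643.3718| = ¥24.65 per share

¥24.65 per share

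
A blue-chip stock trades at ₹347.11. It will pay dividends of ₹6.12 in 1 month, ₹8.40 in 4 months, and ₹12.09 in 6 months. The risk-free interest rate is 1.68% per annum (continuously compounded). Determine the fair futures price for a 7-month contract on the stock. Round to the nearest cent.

PV(dividends) I = 6.12·e^(−0.0168·1/12) + 8.40·e^(−0.0168·4/12) + 12.09·e^(−0.0168·6/12)
I = 6.1114 + 8.3531 + 11.9889 = 26.4534
F = (S − I)·e^(rT) = (347.11 − 26.4534) · e^(0.0168·7/12)
= 320.6566 · e^0.009800 = 320.6566 × 1.009848 = ₹323.81

₹323.81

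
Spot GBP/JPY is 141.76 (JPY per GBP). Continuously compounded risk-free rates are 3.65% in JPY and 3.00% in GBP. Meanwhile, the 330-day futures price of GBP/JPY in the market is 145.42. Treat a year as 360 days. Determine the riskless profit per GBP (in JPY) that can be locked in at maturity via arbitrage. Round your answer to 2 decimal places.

2.81 per GBP (in JPY)

Fair futures: F* = S·e^(carry·T), with carry = (r_JPY − r_GBP) = 0.0365 − 0.0300 = 0.0065
F* = 141.76 · e^(0.0065 × 330/360) = 141.76 · e^0.005958 = 141.76 × 1.005976 = 142.6072
Market 145.42 > fair 142.6072: forward overpriced → cash-and-carry (buy spot, short the forward).
At maturity, profit = |F_mkt − F*| = |145.42 − 142.6072| = 2.81 per GBP (in JPY)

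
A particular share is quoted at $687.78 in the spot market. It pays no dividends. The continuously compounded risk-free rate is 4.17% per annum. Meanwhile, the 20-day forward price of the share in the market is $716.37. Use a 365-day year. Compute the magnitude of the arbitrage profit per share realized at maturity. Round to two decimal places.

Fair forward: F* = S·e^(carry·T), with carry = r = 0.0417
F* = 687.78 · e^(0.0417 × 20/365) = 687.78 · e^0.002285 = 687.78 × 1.002288 = $689.3536
Market $716.37 > fair $689.3536: forward overpriced → cash-and-carry (buy spot, short the forward).
At maturity, profit = |F_mkt − F*| = |716.37 − 689.3536| = $27.02 per share

$27.02 per share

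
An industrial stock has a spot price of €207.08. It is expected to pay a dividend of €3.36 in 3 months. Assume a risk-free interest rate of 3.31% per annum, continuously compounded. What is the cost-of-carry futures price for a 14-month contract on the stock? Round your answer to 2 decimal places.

€211.77

PV(dividends) I = 3.36·e^(−0.0331·3/12)
I = 3.3323
F = (S − I)·e^(rT) = (207.08 − 3.3323) · e^(0.0331·14/12)
= 203.7477 · e^0.038617 = 203.7477 × 1.039372 = €211.77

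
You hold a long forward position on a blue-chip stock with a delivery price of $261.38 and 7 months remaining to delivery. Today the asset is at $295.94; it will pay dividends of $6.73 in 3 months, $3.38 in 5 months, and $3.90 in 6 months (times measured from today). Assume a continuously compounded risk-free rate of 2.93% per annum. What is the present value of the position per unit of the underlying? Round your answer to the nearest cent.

$25.13

PV(remaining dividends) I = 6.73·e^(−0.0293·3/12) + 3.38·e^(−0.0293·5/12) + 3.90·e^(−0.0293·6/12) = 13.8632
Current forward F = (S − I)·e^(rT) = (295.94 − 13.8632)·e^(0.0293·7/12) = 282.0768 × 1.017239 = 286.9395
Value (long) = (F − K)·e^(−rT) = (286.9395 − 261.38) × 0.983054 = 25.1264
Value = $25.13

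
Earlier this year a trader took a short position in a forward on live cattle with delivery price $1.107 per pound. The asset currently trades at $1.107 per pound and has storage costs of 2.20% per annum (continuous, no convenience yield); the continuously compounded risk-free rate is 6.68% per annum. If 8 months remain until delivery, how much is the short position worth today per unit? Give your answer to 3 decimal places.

-$0.065 per pound

Current fair forward for the remaining 8 months: F = S·e^((r + u)·T), (r + u) = 0.0668 + 0.0220 = 0.0888
F = 1.107 · e^(0.0888 × 8/12) = 1.107 × 1.060987 = 1.1745
Value of long forward = (F − K)·e^(−rT) = (1.1745 − 1.107) · e^(−0.0668·8/12)
= 0.0675 × 0.956444 = 0.065
Short position value = −(long value) = -$0.065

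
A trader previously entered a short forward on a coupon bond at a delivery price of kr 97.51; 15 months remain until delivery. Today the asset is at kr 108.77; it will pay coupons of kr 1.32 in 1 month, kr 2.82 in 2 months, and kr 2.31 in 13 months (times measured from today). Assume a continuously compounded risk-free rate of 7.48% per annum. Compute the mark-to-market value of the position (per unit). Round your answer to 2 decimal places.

PV(remaining coupons) I = 1.32·e^(−0.0748·1/12) + 2.82·e^(−0.0748·2/12) + 2.31·e^(−0.0748·13/12) = 6.2271
Current forward F = (S − I)·e^(rT) = (108.77 − 6.2271)·e^(0.0748·15/12) = 102.5429 × 1.098011 = 112.5932
Value (long) = (F − K)·e^(−rT) = (112.5932 − 97.51) × 0.910738 = 13.7368
Short position value = −(long value) = -kr 13.74

-kr 13.74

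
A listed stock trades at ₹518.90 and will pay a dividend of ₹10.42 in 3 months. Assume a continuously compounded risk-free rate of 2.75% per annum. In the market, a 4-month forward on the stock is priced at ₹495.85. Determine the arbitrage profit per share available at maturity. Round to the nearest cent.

PV(dividends) I = 10.42·e^(−0.0275·3/12) = 10.3486
Fair forward F* = (S − I)·e^(rT) = (518.90 − 10.3486)·e^0.009167 = 508.5514 × 1.009209 = 513.2346
Market ₹495.85 < fair 513.2346: forward underpriced → reverse cash-and-carry (short the stock, invest proceeds at r, pay the dividends, go long the forward).
Profit at T = |F_mkt − F*| = |495.85 − 513.2346| = ₹17.38 per share

₹17.38 per share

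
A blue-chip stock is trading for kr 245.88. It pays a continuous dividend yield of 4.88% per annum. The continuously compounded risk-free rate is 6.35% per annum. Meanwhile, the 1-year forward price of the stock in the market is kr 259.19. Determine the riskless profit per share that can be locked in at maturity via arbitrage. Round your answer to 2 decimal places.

Fair forward: F* = S·e^(carry·T), with carry = (r − q) = 0.0635 − 0.0488 = 0.0147
F* = 245.88 · e^(0.0147 × 1) = 245.88 · e^0.014700 = 245.88 × 1.014809 = kr 249.5212
Market kr 259.19 > fair kr 249.5212: forward overpriced → cash-and-carry (buy spot, short the forward).
At maturity, profit = |F_mkt − F*| = |259.19 − 249.5212| = kr 9.67 per share

kr 9.67 per share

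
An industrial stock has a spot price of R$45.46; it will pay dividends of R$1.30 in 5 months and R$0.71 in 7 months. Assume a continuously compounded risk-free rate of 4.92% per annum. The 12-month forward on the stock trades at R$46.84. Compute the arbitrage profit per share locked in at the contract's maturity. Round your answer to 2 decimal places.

PV(dividends) I = 1.30·e^(−0.0492·5/12) + 0.71·e^(−0.0492·7/12) = 1.9635
Fair forward F* = (S − I)·e^(rT) = (45.46 − 1.9635)·e^0.049200 = 43.4965 × 1.050430 = 45.6900
Market R$46.84 > fair 45.6900: forward overpriced → cash-and-carry (borrow at r, buy the stock and collect the dividends, short the forward).
Profit at T = |F_mkt − F*| = |46.84 − 45.6900| = R$1.15 per share

R$1.15 per share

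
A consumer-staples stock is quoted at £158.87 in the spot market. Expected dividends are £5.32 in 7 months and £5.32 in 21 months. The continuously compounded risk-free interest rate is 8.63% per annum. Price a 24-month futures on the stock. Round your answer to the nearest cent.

£177.35

PV(dividends) I = 5.32·e^(−0.0863·7/12) + 5.32·e^(−0.0863·21/12)
I = 5.0588 + 4.5743 = 9.6331
F = (S − I)·e^(rT) = (158.87 − 9.6331) · e^(0.0863·24/12)
= 149.2369 · e^0.172600 = 149.2369 × 1.188391 = £177.35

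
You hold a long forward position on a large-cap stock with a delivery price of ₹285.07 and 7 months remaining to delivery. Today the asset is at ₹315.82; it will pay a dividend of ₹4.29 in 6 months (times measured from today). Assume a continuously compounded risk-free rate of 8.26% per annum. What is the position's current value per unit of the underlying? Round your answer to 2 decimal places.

PV(remaining dividends) I = 4.29·e^(−0.0826·6/12) = 4.1164
Current forward F = (S − I)·e^(rT) = (315.82 − 4.1164)·e^(0.0826·7/12) = 311.7036 × 1.049363 = 327.0902
Value (long) = (F − K)·e^(−rT) = (327.0902 − 285.07) × 0.952959 = 40.0435
Value = ₹40.04

₹40.04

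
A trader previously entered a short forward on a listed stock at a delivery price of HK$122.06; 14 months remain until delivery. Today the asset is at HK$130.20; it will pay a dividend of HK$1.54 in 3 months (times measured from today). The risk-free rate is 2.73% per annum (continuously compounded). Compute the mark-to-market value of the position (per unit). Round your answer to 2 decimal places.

-HK$10.44

PV(remaining dividends) I = 1.54·e^(−0.0273·3/12) = 1.5295
Current forward F = (S − I)·e^(rT) = (130.20 − 1.5295)·e^(0.0273·14/12) = 128.6705 × 1.032363 = 132.8347
Value (long) = (F − K)·e^(−rT) = (132.8347 − 122.06) × 0.968652 = 10.4369
Short position value = −(long value) = -HK$10.44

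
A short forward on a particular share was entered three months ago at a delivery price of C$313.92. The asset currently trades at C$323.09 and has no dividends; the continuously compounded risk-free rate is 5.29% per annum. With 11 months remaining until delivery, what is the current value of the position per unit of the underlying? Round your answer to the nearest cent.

-C$24.03

Current fair forward for the remaining 11 months: F = S·e^(r·T), r = 0.0529
F = 323.09 · e^(0.0529 × 11/12) = 323.09 × 1.049687 = 339.1434
Value of long forward = (F − K)·e^(−rT) = (339.1434 − 313.92) · e^(−0.0529·11/12)
= 25.2234 × 0.952665 = 24.03
Short position value = −(long value) = -C$24.03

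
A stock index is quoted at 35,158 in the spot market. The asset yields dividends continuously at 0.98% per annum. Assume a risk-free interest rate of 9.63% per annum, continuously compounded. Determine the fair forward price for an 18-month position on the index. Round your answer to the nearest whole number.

F = S·e^((r − q)T) = 35158 · e^((0.0963 − 0.0098) × 18/12)
= 35158 · e^0.129750 = 35158 × 1.138544
F = 40,029

40,029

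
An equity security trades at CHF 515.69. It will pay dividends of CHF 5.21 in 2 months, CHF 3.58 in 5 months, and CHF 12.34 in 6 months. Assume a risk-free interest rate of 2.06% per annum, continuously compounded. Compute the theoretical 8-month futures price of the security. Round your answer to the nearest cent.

PV(dividends) I = 5.21·e^(−0.0206·2/12) + 3.58·e^(−0.0206·5/12) + 12.34·e^(−0.0206·6/12)
I = 5.1921 + 3.5494 + 12.2136 = 20.9551
F = (S − I)·e^(rT) = (515.69 − 20.9551) · e^(0.0206·8/12)
= 494.7349 · e^0.013733 = 494.7349 × 1.013828 = CHF 501.58

CHF 501.58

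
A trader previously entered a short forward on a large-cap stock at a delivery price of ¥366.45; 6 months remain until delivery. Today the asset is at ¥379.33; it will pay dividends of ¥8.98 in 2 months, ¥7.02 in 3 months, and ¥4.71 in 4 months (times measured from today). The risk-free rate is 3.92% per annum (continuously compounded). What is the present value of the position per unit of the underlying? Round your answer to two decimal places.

¥0.53

PV(remaining dividends) I = 8.98·e^(−0.0392·2/12) + 7.02·e^(−0.0392·3/12) + 4.71·e^(−0.0392·4/12) = 20.5219
Current forward F = (S − I)·e^(rT) = (379.33 − 20.5219)·e^(0.0392·6/12) = 358.8081 × 1.019793 = 365.9100
Value (long) = (F − K)·e^(−rT) = (365.9100 − 366.45) × 0.980591 = -0.5295
Short position value = −(long value) = ¥0.53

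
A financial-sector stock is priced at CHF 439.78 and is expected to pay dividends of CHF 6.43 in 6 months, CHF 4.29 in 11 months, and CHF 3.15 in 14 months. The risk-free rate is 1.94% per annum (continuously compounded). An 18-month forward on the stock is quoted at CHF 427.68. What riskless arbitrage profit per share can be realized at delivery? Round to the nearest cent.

CHF 11.02 per share

PV(dividends) I = 6.43·e^(−0.0194·6/12) + 4.29·e^(−0.0194·11/12) + 3.15·e^(−0.0194·14/12) = 13.6618
Fair forward F* = (S − I)·e^(rT) = (439.78 − 13.6618)·e^0.029100 = 426.1182 × 1.029528 = 438.7006
Market CHF 427.68 < fair 438.7006: forward underpriced → reverse cash-and-carry (short the stock, invest proceeds at r, pay the dividends, go long the forward).
Profit at T = |F_mkt − F*| = |427.68 − 438.7006| = CHF 11.02 per share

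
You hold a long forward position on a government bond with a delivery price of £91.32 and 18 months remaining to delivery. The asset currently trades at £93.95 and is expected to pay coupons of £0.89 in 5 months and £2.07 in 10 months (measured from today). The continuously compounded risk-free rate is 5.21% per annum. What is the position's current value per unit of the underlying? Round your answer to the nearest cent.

PV(remaining coupons) I = 0.89·e^(−0.0521·5/12) + 2.07·e^(−0.0521·10/12) = 2.8529
Current forward F = (S − I)·e^(rT) = (93.95 − 2.8529)·e^(0.0521·18/12) = 91.0971 × 1.081285 = 98.5019
Value (long) = (F − K)·e^(−rT) = (98.5019 − 91.32) × 0.924826 = 6.6420
Value = £6.64

£6.64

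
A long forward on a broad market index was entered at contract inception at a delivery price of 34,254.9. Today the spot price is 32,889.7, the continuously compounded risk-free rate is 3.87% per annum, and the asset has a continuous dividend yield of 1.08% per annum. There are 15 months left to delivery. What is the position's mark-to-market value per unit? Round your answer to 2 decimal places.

Current fair forward for the remaining 15 months: F = S·e^((r − q)·T), (r − q) = 0.0387 − 0.0108 = 0.0279
F = 32889.7 · e^(0.0279 × 15/12) = 32889.7 × 1.03549026 = 34056.9640
Value of long forward = (F − K)·e^(−rT) = (34056.9640 − 34254.9) · e^(−0.0387·15/12)
= -197.9360 × 0.95277643 = -188.59

-188.59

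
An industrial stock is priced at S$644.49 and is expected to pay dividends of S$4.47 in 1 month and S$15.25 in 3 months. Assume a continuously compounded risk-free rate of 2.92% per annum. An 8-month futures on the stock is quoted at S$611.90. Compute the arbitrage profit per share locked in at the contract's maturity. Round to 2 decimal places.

PV(dividends) I = 4.47·e^(−0.0292·1/12) + 15.25·e^(−0.0292·3/12) = 19.5982
Fair futures F* = (S − I)·e^(rT) = (644.49 − 19.5982)·e^0.019467 = 624.8918 × 1.019658 = 637.1759
Market S$611.90 < fair 637.1759: forward underpriced → reverse cash-and-carry (short the stock, invest proceeds at r, pay the dividends, go long the forward).
Profit at T = |F_mkt − F*| = |611.90 − 637.1759| = S$25.28 per share

S$25.28 per share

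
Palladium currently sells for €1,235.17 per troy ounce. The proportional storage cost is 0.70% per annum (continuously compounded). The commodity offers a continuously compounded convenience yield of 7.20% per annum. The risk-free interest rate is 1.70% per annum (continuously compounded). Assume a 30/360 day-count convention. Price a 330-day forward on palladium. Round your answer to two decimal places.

Net carry = r + u − y = 0.0170 + 0.0070 − 0.0720 = -0.0480
F = S·e^((r+u−y)T) = 1235.17 · e^(-0.0480 × 330/360) = 1235.17 · e^-0.04400000
= 1235.17 × 0.95695396 = €1,182.00 per troy ounce

€1,182.00 per troy ounce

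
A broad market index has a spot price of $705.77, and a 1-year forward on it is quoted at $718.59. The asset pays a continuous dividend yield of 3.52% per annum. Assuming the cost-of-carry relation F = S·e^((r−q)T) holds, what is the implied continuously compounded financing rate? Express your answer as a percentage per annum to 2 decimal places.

From F = S·e^((r−q)T): (r − q) = ln(F/S)/T
ln(718.59/705.77) = ln(1.018165) = 0.018002
(r − q) = 0.018002 / (1) = 0.018002
r = ln(F/S)/T + q = 0.018002 + 0.0352 = 0.053202
r = 5.32%

5.32%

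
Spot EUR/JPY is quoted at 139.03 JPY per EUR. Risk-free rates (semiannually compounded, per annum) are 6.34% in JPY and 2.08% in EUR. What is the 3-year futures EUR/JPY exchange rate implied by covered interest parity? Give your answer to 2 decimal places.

157.57

By covered interest parity, F = S · (1+r_JPY/2)^(2T) / (1+r_EUR/2)^(2T)
= 139.03 × 1.205926 / 1.064045 = 139.03 × 1.133341
F = 157.57 JPY per EUR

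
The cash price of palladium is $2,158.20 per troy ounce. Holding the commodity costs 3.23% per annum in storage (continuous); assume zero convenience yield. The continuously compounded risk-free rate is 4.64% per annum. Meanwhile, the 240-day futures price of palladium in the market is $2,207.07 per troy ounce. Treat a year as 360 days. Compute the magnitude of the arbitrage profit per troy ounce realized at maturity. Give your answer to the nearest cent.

Fair futures: F* = S·e^(carry·T), with carry = (r + u) = 0.0464 + 0.0323 = 0.0787
F* = 2158.20 · e^(0.0787 × 240/360) = 2158.20 · e^0.05246667 = 2158.20 × 1.05386744 = $2274.4567
Market $2207.07 < fair $2274.4567: forward underpriced → reverse cash-and-carry (short spot, go long the forward).
At maturity, profit = |F_mkt − F*| = |2207.07 − 2274.4567| = $67.39 per troy ounce

$67.39 per troy ounce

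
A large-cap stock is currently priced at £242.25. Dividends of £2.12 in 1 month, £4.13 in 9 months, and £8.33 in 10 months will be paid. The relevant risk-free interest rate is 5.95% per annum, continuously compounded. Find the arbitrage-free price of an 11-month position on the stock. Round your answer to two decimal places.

£241.06

PV(dividends) I = 2.12·e^(−0.0595·1/12) + 4.13·e^(−0.0595·9/12) + 8.33·e^(−0.0595·10/12)
I = 2.1095 + 3.9498 + 7.9270 = 13.9863
F = (S − I)·e^(rT) = (242.25 − 13.9863) · e^(0.0595·11/12)
= 228.2637 · e^0.054542 = 228.2637 × 1.056057 = £241.06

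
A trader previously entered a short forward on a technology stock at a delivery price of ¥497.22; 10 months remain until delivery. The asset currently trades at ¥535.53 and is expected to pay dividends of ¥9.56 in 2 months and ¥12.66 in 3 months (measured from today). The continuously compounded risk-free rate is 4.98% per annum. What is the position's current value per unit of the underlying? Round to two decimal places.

PV(remaining dividends) I = 9.56·e^(−0.0498·2/12) + 12.66·e^(−0.0498·3/12) = 21.9843
Current forward F = (S − I)·e^(rT) = (535.53 − 21.9843)·e^(0.0498·10/12) = 513.5457 × 1.042373 = 535.3062
Value (long) = (F − K)·e^(−rT) = (535.3062 − 497.22) × 0.959349 = 36.5380
Short position value = −(long value) = -¥36.54

-¥36.54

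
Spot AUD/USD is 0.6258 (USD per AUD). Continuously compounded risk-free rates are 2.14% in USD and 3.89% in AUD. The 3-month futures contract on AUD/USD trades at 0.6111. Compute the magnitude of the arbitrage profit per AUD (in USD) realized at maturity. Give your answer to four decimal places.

0.0120 per AUD (in USD)

Fair futures: F* = S·e^(carry·T), with carry = (r_USD − r_AUD) = 0.0214 − 0.0389 = -0.0175
F* = 0.6258 · e^(-0.0175 × 3/12) = 0.6258 · e^-0.004375 = 0.6258 × 0.995635 = 0.6231
Market 0.6111 < fair 0.6231: forward underpriced → reverse cash-and-carry (short spot, go long the forward).
At maturity, profit = |F_mkt − F*| = |0.6111 − 0.6231| = 0.0120 per AUD (in USD)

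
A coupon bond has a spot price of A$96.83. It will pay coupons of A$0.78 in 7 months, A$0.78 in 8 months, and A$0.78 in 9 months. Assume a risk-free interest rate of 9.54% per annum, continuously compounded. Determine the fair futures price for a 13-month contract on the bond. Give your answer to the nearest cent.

PV(coupons) I = 0.78·e^(−0.0954·7/12) + 0.78·e^(−0.0954·8/12) + 0.78·e^(−0.0954·9/12)
I = 0.7378 + 0.7319 + 0.7261 = 2.1958
F = (S − I)·e^(rT) = (96.83 − 2.1958) · e^(0.0954·13/12)
= 94.6342 · e^0.103350 = 94.6342 × 1.108879 = A$104.94

A$104.94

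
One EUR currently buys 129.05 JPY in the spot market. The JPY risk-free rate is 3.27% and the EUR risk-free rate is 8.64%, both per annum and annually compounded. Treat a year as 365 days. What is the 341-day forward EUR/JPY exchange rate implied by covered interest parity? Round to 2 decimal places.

By covered interest parity, F = S · (1+r_JPY)^T / (1+r_EUR)^T
= 129.05 × 1.030517 / 1.080496 = 129.05 × 0.953744
F = 123.08 JPY per EUR

123.08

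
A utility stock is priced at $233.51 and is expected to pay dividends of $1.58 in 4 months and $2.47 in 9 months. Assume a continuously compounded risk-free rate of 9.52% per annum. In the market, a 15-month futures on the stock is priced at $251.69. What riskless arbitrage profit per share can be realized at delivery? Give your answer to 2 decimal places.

$7.01 per share

PV(dividends) I = 1.58·e^(−0.0952·4/12) + 2.47·e^(−0.0952·9/12) = 3.8304
Fair futures F* = (S − I)·e^(rT) = (233.51 − 3.8304)·e^0.119000 = 229.6796 × 1.126370 = 258.7042
Market $251.69 < fair 258.7042: forward underpriced → reverse cash-and-carry (short the stock, invest proceeds at r, pay the dividends, go long the forward).
Profit at T = |F_mkt − F*| = |251.69 − 258.7042| = $7.01 per share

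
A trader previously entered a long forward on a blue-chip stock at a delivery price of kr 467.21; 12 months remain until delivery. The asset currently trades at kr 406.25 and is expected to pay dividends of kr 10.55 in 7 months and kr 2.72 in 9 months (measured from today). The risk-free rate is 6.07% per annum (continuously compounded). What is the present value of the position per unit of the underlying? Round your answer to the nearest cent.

-kr 46.23

PV(remaining dividends) I = 10.55·e^(−0.0607·7/12) + 2.72·e^(−0.0607·9/12) = 12.7819
Current forward F = (S − I)·e^(rT) = (406.25 − 12.7819)·e^(0.0607·12/12) = 393.4681 × 1.062580 = 418.0913
Value (long) = (F − K)·e^(−rT) = (418.0913 − 467.21) × 0.941106 = -46.2259
Value = -kr 46.23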